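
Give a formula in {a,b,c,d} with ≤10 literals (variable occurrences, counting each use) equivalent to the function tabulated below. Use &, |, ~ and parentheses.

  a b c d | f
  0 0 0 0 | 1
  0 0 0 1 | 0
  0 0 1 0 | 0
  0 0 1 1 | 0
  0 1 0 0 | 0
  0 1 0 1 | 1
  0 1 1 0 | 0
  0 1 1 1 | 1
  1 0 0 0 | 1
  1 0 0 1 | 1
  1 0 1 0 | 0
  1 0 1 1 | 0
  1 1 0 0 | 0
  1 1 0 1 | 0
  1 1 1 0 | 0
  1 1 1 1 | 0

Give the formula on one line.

  ~b = 1111000011110000
  ~d = 1010101010101010
  (a | ~d) = 1010101011111111
  (~b & (a | ~d)) = 1010000011110000
  ~a = 1111111100000000
  (d & ~a) = 0101010100000000
  (b & (d & ~a)) = 0000010100000000
  ((~b & (a | ~d)) | (b & (d & ~a))) = 1010010111110000
  (b & c) = 0000001100000011
  ~c = 1100110011001100
  ((b & c) | ~c) = 1100111111001111
  (((~b & (a | ~d)) | (b & (d & ~a))) & ((b & c) | ~c)) = 1000010111000000

(((~b & (a | ~d)) | (b & (d & ~a))) & ((b & c) | ~c))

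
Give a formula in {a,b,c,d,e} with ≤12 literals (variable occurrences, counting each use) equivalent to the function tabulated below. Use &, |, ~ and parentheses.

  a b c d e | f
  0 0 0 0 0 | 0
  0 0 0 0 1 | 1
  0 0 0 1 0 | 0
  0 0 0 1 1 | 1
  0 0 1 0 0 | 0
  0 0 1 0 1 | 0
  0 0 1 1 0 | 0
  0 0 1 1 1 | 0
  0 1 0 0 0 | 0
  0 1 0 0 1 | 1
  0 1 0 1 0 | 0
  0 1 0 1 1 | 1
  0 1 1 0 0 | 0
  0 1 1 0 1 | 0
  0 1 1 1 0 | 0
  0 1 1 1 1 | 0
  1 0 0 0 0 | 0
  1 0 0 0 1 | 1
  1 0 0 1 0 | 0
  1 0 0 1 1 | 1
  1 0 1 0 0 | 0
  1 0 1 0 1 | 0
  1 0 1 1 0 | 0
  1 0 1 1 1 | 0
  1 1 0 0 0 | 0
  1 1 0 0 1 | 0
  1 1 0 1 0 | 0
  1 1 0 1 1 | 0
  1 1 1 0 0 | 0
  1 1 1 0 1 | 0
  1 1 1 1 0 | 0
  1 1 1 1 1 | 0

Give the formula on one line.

  ~a = 11111111111111110000000000000000
  (~a & d) = 00110011001100110000000000000000
  (c | ~a) = 11111111111111110000111100001111
  ((c | ~a) & e) = 01010101010101010000010100000101
  ~b = 11111111000000001111111100000000
  (a & ~b) = 00000000000000001111111100000000
  (((c | ~a) & e) | (a & ~b)) = 01010101010101011111111100000101
  ((~a & d) | (((c | ~a) & e) | (a & ~b))) = 01110111011101111111111100000101
  ~c = 11110000111100001111000011110000
  (e & ~c) = 01010000010100000101000001010000
  (((~a & d) | (((c | ~a) & e) | (a & ~b))) & (e & ~c)) = 01010000010100000101000000000000

(((~a & d) | (((c | ~a) & e) | (a & ~b))) & (e & ~c))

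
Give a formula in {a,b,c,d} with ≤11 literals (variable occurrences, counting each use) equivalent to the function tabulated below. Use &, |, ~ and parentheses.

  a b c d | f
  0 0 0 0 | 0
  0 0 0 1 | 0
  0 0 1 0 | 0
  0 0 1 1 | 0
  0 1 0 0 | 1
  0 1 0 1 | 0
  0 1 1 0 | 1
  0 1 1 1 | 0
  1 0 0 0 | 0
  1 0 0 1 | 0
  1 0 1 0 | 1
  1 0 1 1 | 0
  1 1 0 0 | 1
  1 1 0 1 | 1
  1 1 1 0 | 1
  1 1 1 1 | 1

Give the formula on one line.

  (c & a) = 0000000000110011
  (b & d) = 0000010100000101
  ~d = 1010101010101010
  (~d & a) = 0000000010101010
  ((b & d) | (~d & a)) = 0000010110101111
  ((c & a) & ((b & d) | (~d & a))) = 0000000000100011
  (~d | a) = 1010101011111111
  ((~d | a) & b) = 0000101000001111
  (((c & a) & ((b & d) | (~d & a))) | ((~d | a) & b)) = 0000101000101111

(((c & a) & ((b & d) | (~d & a))) | ((~d | a) & b))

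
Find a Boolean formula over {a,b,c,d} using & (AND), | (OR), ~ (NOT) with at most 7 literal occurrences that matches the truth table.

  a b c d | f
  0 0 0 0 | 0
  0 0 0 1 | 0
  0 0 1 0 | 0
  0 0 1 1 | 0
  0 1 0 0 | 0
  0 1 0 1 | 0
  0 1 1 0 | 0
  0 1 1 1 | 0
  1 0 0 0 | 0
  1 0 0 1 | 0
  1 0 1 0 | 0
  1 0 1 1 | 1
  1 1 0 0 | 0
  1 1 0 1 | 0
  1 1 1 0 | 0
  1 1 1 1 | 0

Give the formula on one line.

((((d | ~c) & c) | ~a) & (~b & a))

  ~c = 1100110011001100
  (d | ~c) = 1101110111011101
  ((d | ~c) & c) = 0001000100010001
  ~a = 1111111100000000
  (((d | ~c) & c) | ~a) = 1111111100010001
  ~b = 1111000011110000
  (~b & a) = 0000000011110000
  ((((d | ~c) & c) | ~a) & (~b & a)) = 0000000000010000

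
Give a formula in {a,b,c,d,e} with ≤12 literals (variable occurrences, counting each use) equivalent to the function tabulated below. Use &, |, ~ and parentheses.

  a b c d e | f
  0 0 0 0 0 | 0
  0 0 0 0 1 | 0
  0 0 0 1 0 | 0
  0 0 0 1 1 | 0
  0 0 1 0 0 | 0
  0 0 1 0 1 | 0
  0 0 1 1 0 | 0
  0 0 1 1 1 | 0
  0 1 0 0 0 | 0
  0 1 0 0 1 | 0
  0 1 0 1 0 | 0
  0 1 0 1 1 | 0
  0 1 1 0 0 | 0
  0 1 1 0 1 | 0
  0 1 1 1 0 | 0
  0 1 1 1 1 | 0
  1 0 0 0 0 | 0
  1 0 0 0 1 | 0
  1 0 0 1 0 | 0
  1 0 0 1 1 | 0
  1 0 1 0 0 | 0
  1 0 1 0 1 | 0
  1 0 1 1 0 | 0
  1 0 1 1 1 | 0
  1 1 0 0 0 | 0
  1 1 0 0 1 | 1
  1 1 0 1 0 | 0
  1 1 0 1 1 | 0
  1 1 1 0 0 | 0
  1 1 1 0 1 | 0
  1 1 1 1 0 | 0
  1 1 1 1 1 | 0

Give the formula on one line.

  (d & c) = 00000011000000110000001100000011
  ~d = 11001100110011001100110011001100
  ((d & c) | ~d) = 11001111110011111100111111001111
  (e & ((d & c) | ~d)) = 01000101010001010100010101000101
  (a | c) = 00001111000011111111111111111111
  ((e & ((d & c) | ~d)) & (a | c)) = 00000101000001010100010101000101
  ~c = 11110000111100001111000011110000
  (b & e) = 00000000010101010000000001010101
  (~c & (b & e)) = 00000000010100000000000001010000
  (((e & ((d & c) | ~d)) & (a | c)) & (~c & (b & e))) = 00000000000000000000000001000000

(((e & ((d & c) | ~d)) & (a | c)) & (~c & (b & e)))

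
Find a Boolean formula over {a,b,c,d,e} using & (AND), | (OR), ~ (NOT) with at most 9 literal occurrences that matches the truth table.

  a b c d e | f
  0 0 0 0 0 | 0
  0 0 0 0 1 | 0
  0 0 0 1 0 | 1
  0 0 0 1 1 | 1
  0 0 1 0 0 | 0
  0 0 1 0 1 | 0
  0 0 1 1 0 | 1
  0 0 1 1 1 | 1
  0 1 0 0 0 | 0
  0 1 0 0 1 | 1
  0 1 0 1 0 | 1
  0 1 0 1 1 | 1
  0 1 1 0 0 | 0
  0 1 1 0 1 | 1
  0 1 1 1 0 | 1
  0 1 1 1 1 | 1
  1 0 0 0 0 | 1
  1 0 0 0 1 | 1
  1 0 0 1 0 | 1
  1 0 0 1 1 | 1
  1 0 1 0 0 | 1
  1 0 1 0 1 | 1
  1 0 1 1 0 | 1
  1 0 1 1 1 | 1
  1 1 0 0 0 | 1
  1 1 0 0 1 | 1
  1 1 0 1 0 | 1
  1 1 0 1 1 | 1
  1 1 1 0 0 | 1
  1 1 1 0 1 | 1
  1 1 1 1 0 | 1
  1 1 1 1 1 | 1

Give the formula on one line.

(((~a & b) & (a | e)) | (a | d))

  ~a = 11111111111111110000000000000000
  (~a & b) = 00000000111111110000000000000000
  (a | e) = 01010101010101011111111111111111
  ((~a & b) & (a | e)) = 00000000010101010000000000000000
  (a | d) = 00110011001100111111111111111111
  (((~a & b) & (a | e)) | (a | d)) = 00110011011101111111111111111111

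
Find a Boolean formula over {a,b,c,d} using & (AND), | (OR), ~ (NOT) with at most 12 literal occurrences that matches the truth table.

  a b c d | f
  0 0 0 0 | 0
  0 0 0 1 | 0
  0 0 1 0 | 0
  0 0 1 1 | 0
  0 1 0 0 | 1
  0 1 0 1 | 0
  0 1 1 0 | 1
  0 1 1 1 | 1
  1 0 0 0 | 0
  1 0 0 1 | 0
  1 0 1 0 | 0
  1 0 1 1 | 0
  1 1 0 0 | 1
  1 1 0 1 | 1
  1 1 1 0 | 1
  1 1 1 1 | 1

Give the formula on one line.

((a | ((c & (b | ((~c | (a & d)) | d))) | ~d)) & b)

  ~c = 1100110011001100
  (a & d) = 0000000001010101
  (~c | (a & d)) = 1100110011011101
  ((~c | (a & d)) | d) = 1101110111011101
  (b | ((~c | (a & d)) | d)) = 1101111111011111
  (c & (b | ((~c | (a & d)) | d))) = 0001001100010011
  ~d = 1010101010101010
  ((c & (b | ((~c | (a & d)) | d))) | ~d) = 1011101110111011
  (a | ((c & (b | ((~c | (a & d)) | d))) | ~d)) = 1011101111111111
  ((a | ((c & (b | ((~c | (a & d)) | d))) | ~d)) & b) = 0000101100001111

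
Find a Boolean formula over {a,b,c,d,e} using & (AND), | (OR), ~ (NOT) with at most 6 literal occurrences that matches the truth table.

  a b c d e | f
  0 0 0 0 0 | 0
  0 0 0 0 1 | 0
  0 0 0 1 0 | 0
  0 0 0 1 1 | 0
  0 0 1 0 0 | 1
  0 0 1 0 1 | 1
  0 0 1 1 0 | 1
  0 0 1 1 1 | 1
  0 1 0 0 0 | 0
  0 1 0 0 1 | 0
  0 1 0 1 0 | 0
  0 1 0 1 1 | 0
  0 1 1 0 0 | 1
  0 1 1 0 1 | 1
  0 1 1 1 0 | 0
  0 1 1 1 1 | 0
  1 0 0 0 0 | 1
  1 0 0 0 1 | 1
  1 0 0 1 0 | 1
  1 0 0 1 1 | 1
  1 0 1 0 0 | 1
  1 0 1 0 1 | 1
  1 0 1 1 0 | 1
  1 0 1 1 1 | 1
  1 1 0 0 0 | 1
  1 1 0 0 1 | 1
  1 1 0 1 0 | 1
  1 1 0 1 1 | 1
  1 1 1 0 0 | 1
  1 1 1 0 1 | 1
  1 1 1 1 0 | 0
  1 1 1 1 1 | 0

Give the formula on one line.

  ~b = 11111111000000001111111100000000
  ~c = 11110000111100001111000011110000
  ~d = 11001100110011001100110011001100
  (~c | ~d) = 11111100111111001111110011111100
  (~b | (~c | ~d)) = 11111111111111001111111111111100
  (a & ~c) = 00000000000000001111000011110000
  (c | (a & ~c)) = 00001111000011111111111111111111
  ((~b | (~c | ~d)) & (c | (a & ~c))) = 00001111000011001111111111111100

((~b | (~c | ~d)) & (c | (a & ~c)))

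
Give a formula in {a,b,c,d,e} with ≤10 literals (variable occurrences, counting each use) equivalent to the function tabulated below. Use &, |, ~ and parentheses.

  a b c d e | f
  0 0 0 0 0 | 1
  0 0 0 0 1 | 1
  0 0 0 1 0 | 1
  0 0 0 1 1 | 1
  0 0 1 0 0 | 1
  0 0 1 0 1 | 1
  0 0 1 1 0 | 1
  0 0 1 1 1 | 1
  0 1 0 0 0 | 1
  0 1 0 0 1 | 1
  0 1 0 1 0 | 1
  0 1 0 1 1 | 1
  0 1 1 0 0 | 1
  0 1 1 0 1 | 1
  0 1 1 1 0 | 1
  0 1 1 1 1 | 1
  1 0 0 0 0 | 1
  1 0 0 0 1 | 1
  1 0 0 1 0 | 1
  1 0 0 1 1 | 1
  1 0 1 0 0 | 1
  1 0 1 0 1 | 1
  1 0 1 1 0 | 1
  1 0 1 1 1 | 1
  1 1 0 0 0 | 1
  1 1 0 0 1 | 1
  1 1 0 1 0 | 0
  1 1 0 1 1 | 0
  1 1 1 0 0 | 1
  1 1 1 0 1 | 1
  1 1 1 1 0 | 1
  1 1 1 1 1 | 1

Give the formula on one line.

(~d | (~b | ((c & (d | b)) | (b & ~a))))

  ~d = 11001100110011001100110011001100
  ~b = 11111111000000001111111100000000
  (d | b) = 00110011111111110011001111111111
  (c & (d | b)) = 00000011000011110000001100001111
  ~a = 11111111111111110000000000000000
  (b & ~a) = 00000000111111110000000000000000
  ((c & (d | b)) | (b & ~a)) = 00000011111111110000001100001111
  (~b | ((c & (d | b)) | (b & ~a))) = 11111111111111111111111100001111
  (~d | (~b | ((c & (d | b)) | (b & ~a)))) = 11111111111111111111111111001111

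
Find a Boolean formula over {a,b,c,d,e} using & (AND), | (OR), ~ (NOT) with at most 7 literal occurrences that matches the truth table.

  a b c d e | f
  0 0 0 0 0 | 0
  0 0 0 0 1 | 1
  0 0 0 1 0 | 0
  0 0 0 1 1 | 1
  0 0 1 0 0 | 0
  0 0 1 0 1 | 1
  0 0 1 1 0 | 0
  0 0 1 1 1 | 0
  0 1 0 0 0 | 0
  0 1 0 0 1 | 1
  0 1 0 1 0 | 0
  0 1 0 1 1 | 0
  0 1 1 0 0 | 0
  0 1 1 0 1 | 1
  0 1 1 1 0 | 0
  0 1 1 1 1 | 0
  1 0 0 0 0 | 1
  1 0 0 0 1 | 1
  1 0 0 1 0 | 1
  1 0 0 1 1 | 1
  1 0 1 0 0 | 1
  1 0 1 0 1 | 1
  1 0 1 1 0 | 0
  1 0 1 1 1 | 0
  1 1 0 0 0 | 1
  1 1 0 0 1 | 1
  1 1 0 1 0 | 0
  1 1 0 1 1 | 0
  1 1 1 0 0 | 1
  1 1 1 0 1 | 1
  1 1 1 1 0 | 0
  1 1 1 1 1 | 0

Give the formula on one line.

((~d | (~b & ~c)) & (a | e))

  ~d = 11001100110011001100110011001100
  ~b = 11111111000000001111111100000000
  ~c = 11110000111100001111000011110000
  (~b & ~c) = 11110000000000001111000000000000
  (~d | (~b & ~c)) = 11111100110011001111110011001100
  (a | e) = 01010101010101011111111111111111
  ((~d | (~b & ~c)) & (a | e)) = 01010100010001001111110011001100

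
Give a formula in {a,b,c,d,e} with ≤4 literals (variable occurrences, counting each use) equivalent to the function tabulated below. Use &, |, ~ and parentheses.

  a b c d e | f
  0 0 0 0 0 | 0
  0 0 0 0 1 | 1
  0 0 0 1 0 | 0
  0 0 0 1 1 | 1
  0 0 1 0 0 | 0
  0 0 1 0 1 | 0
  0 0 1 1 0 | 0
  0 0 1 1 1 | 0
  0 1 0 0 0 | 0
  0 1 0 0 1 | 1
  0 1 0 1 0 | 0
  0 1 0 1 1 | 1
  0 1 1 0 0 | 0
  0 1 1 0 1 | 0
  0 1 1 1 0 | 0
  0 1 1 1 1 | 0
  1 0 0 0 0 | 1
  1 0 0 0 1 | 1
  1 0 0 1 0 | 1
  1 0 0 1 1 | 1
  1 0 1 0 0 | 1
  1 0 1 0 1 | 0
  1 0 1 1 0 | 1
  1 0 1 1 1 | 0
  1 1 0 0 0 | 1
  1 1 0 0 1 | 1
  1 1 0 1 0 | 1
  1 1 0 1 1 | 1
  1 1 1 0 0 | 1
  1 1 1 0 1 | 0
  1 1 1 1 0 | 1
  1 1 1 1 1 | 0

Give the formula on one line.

  ~e = 10101010101010101010101010101010
  (a & ~e) = 00000000000000001010101010101010
  ~c = 11110000111100001111000011110000
  (e & ~c) = 01010000010100000101000001010000
  ((a & ~e) | (e & ~c)) = 01010000010100001111101011111010

((a & ~e) | (e & ~c))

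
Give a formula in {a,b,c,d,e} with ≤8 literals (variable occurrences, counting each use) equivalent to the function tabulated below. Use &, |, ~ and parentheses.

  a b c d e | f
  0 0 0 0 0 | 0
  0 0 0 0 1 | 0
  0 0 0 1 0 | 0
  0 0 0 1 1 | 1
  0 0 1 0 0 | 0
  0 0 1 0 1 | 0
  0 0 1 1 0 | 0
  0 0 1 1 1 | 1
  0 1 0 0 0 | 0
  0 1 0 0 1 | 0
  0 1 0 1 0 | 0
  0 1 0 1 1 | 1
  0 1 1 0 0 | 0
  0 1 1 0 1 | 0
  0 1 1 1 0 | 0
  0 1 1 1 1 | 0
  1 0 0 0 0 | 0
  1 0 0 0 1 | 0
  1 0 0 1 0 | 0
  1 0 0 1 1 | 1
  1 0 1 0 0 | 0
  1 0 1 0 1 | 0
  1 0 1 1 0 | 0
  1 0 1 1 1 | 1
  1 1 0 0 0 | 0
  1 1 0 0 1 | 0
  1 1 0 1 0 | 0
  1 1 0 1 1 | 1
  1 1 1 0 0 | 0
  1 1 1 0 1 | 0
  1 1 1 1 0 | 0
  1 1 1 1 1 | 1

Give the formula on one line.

(((((~d | a) | (~d | ~c)) | (~e | ~b)) & d) & e)

  ~d = 11001100110011001100110011001100
  (~d | a) = 11001100110011001111111111111111
  ~c = 11110000111100001111000011110000
  (~d | ~c) = 11111100111111001111110011111100
  ((~d | a) | (~d | ~c)) = 11111100111111001111111111111111
  ~e = 10101010101010101010101010101010
  ~b = 11111111000000001111111100000000
  (~e | ~b) = 11111111101010101111111110101010
  (((~d | a) | (~d | ~c)) | (~e | ~b)) = 11111111111111101111111111111111
  ((((~d | a) | (~d | ~c)) | (~e | ~b)) & d) = 00110011001100100011001100110011
  (((((~d | a) | (~d | ~c)) | (~e | ~b)) & d) & e) = 00010001000100000001000100010001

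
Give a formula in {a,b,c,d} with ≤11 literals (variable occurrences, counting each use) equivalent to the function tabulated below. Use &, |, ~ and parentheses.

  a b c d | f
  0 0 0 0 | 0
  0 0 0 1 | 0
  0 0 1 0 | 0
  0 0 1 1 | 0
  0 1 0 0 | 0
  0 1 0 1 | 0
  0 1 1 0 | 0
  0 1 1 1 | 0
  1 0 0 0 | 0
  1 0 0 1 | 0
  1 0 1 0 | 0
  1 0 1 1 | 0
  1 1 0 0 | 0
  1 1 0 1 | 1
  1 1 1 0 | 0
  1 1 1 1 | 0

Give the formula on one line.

  (a & d) = 0000000001010101
  ~c = 1100110011001100
  (d & ~c) = 0100010001000100
  ((a & d) & (d & ~c)) = 0000000001000100
  (((a & d) & (d & ~c)) | c) = 0011001101110111
  ~d = 1010101010101010
  (~d | b) = 1010111110101111
  ((~d | b) & ~c) = 1000110010001100
  ((((a & d) & (d & ~c)) | c) & ((~d | b) & ~c)) = 0000000000000100

((((a & d) & (d & ~c)) | c) & ((~d | b) & ~c))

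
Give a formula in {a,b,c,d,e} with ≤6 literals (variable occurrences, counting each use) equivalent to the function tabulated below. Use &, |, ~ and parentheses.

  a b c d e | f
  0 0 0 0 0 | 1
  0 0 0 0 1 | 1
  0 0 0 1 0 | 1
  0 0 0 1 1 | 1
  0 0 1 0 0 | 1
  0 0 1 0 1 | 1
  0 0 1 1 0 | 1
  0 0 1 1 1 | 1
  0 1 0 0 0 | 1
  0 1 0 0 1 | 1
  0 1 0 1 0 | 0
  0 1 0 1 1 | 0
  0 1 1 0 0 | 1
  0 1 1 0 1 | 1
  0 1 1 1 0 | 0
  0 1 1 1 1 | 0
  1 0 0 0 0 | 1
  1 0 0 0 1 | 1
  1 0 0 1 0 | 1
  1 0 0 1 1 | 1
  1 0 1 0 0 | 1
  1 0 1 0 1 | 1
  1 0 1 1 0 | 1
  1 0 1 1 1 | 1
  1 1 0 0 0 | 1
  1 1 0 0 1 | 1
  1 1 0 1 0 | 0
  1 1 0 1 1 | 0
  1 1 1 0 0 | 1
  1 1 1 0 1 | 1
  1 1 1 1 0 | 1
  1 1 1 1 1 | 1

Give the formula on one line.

((a & c) | (~b | ~d))

  (a & c) = 00000000000000000000111100001111
  ~b = 11111111000000001111111100000000
  ~d = 11001100110011001100110011001100
  (~b | ~d) = 11111111110011001111111111001100
  ((a & c) | (~b | ~d)) = 11111111110011001111111111001111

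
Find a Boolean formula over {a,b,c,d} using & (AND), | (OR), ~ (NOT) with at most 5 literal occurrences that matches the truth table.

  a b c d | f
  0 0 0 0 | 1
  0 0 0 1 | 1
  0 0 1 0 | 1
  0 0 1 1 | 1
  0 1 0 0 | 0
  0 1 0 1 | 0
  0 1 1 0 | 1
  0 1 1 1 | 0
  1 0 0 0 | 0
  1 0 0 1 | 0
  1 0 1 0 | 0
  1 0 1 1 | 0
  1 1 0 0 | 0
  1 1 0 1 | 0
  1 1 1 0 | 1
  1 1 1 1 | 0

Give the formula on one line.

  ~a = 1111111100000000
  ~b = 1111000011110000
  (~a & ~b) = 1111000000000000
  ~d = 1010101010101010
  (~d & c) = 0010001000100010
  ((~d & c) & b) = 0000001000000010
  ((~a & ~b) | ((~d & c) & b)) = 1111001000000010

((~a & ~b) | ((~d & c) & b))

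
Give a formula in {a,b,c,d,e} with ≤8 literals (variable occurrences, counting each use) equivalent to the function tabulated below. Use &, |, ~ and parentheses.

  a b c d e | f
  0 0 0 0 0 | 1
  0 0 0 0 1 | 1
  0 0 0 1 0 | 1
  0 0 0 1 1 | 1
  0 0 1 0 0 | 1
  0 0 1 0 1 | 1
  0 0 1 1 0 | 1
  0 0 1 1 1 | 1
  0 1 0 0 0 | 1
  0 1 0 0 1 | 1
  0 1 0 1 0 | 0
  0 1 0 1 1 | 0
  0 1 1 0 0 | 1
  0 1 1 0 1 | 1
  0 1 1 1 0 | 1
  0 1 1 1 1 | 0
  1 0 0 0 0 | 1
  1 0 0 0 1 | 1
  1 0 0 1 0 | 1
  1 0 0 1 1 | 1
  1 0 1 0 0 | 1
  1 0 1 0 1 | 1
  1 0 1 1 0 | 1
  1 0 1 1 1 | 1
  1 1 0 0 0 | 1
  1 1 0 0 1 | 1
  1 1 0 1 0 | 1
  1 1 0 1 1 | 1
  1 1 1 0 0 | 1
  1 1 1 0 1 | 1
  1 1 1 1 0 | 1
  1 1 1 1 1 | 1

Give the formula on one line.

((~d | ~b) | (((((c & ~e) | ~c) & c) & b) | a))

  ~d = 11001100110011001100110011001100
  ~b = 11111111000000001111111100000000
  (~d | ~b) = 11111111110011001111111111001100
  ~e = 10101010101010101010101010101010
  (c & ~e) = 00001010000010100000101000001010
  ~c = 11110000111100001111000011110000
  ((c & ~e) | ~c) = 11111010111110101111101011111010
  (((c & ~e) | ~c) & c) = 00001010000010100000101000001010
  ((((c & ~e) | ~c) & c) & b) = 00000000000010100000000000001010
  (((((c & ~e) | ~c) & c) & b) | a) = 00000000000010101111111111111111
  ((~d | ~b) | (((((c & ~e) | ~c) & c) & b) | a)) = 11111111110011101111111111111111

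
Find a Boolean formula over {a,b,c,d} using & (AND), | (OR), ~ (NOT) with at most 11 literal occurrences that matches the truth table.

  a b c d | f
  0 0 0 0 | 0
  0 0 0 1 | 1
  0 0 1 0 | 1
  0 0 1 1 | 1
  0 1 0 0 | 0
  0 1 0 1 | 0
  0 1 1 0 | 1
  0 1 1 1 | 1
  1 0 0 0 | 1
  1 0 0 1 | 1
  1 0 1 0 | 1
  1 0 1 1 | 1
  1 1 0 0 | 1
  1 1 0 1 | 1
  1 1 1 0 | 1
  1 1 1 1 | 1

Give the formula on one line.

((a | c) | (((a | d) & ~b) | (c & (b | (a & c)))))

  (a | c) = 0011001111111111
  (a | d) = 0101010111111111
  ~b = 1111000011110000
  ((a | d) & ~b) = 0101000011110000
  (a & c) = 0000000000110011
  (b | (a & c)) = 0000111100111111
  (c & (b | (a & c))) = 0000001100110011
  (((a | d) & ~b) | (c & (b | (a & c)))) = 0101001111110011
  ((a | c) | (((a | d) & ~b) | (c & (b | (a & c))))) = 0111001111111111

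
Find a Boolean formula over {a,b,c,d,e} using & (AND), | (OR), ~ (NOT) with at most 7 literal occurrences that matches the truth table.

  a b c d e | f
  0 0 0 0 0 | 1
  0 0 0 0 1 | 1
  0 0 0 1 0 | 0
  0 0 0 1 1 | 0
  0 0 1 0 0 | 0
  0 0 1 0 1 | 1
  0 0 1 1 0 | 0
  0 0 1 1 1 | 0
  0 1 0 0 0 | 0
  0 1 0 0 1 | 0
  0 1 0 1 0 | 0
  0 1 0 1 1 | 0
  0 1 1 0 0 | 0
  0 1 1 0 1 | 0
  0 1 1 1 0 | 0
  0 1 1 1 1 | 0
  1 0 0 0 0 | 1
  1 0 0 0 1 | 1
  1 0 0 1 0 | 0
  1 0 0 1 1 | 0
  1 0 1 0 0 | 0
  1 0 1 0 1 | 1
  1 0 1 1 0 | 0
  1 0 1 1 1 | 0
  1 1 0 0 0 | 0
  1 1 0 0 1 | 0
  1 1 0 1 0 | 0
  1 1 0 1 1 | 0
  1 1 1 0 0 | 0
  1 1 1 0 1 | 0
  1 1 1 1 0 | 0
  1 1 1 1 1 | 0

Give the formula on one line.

(~d & ((~c | e) & ~b))

  ~d = 11001100110011001100110011001100
  ~c = 11110000111100001111000011110000
  (~c | e) = 11110101111101011111010111110101
  ~b = 11111111000000001111111100000000
  ((~c | e) & ~b) = 11110101000000001111010100000000
  (~d & ((~c | e) & ~b)) = 11000100000000001100010000000000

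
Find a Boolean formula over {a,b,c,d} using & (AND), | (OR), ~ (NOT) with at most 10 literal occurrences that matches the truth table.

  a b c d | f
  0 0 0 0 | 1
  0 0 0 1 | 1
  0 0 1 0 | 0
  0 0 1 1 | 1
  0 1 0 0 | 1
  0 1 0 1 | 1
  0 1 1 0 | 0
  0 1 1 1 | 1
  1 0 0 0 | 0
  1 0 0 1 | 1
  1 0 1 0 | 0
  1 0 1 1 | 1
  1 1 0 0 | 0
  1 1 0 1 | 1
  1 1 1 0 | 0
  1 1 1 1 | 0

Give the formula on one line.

  ~b = 1111000011110000
  ~a = 1111111100000000
  (~b | ~a) = 1111111111110000
  ((~b | ~a) & d) = 0101010101010000
  ~d = 1010101010101010
  (~d & ~a) = 1010101000000000
  ((~d & ~a) | a) = 1010101011111111
  ~c = 1100110011001100
  (~a | d) = 1111111101010101
  (~c & (~a | d)) = 1100110001000100
  (((~d & ~a) | a) & (~c & (~a | d))) = 1000100001000100
  (((~b | ~a) & d) | (((~d & ~a) | a) & (~c & (~a | d)))) = 1101110101010100

(((~b | ~a) & d) | (((~d & ~a) | a) & (~c & (~a | d))))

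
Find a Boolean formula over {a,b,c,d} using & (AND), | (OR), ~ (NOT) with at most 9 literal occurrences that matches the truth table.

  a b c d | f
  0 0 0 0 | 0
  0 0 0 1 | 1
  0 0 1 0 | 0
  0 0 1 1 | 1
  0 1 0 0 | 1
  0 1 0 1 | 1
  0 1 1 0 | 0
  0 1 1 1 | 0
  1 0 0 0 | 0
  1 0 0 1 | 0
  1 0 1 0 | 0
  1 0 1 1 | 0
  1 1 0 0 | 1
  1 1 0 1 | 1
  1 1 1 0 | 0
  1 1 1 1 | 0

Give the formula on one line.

(((~b & (~a | ((a & ~d) & (c & ~d)))) & d) | (b & ~c))

  ~b = 1111000011110000
  ~a = 1111111100000000
  ~d = 1010101010101010
  (a & ~d) = 0000000010101010
  (c & ~d) = 0010001000100010
  ((a & ~d) & (c & ~d)) = 0000000000100010
  (~a | ((a & ~d) & (c & ~d))) = 1111111100100010
  (~b & (~a | ((a & ~d) & (c & ~d)))) = 1111000000100000
  ((~b & (~a | ((a & ~d) & (c & ~d)))) & d) = 0101000000000000
  ~c = 1100110011001100
  (b & ~c) = 0000110000001100
  (((~b & (~a | ((a & ~d) & (c & ~d)))) & d) | (b & ~c)) = 0101110000001100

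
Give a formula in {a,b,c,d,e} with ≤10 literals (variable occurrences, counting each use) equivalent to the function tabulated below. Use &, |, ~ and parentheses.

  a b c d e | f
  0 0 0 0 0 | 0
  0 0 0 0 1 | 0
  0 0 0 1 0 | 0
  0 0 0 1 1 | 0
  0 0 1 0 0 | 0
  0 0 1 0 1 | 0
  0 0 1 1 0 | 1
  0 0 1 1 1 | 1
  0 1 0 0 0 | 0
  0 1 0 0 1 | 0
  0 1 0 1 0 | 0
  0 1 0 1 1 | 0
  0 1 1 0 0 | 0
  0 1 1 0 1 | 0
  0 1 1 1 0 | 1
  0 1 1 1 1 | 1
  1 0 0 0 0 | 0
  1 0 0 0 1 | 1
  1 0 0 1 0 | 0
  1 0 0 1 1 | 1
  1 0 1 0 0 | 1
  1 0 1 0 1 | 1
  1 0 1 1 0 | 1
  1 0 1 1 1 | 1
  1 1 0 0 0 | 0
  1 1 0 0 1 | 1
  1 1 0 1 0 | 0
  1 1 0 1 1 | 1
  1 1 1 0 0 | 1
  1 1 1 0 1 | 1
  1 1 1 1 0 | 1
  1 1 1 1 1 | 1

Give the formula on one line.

(((~e & a) & c) | ((c & d) | (a & e)))

  ~e = 10101010101010101010101010101010
  (~e & a) = 00000000000000001010101010101010
  ((~e & a) & c) = 00000000000000000000101000001010
  (c & d) = 00000011000000110000001100000011
  (a & e) = 00000000000000000101010101010101
  ((c & d) | (a & e)) = 00000011000000110101011101010111
  (((~e & a) & c) | ((c & d) | (a & e))) = 00000011000000110101111101011111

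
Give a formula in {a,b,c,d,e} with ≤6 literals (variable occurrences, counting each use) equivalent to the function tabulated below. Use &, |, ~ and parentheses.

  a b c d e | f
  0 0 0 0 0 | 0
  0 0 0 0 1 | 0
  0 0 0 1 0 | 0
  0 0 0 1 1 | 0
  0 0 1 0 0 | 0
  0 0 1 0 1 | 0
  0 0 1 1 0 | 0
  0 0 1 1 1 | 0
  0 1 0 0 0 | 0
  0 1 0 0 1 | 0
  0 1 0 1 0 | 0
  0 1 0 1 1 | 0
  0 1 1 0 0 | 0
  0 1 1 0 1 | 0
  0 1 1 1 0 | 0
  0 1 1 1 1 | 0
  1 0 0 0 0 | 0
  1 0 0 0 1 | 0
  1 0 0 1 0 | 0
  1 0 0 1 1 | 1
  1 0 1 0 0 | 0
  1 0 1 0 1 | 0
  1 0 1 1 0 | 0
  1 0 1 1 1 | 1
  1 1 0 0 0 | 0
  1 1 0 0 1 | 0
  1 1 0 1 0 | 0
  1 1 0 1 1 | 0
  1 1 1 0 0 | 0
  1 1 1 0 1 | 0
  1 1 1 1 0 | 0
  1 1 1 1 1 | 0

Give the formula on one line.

  ~b = 11111111000000001111111100000000
  (~b & e) = 01010101000000000101010100000000
  ~d = 11001100110011001100110011001100
  (~d | ~b) = 11111111110011001111111111001100
  ((~d | ~b) & d) = 00110011000000000011001100000000
  ((~b & e) & ((~d | ~b) & d)) = 00010001000000000001000100000000
  (a & ((~b & e) & ((~d | ~b) & d))) = 00000000000000000001000100000000

(a & ((~b & e) & ((~d | ~b) & d)))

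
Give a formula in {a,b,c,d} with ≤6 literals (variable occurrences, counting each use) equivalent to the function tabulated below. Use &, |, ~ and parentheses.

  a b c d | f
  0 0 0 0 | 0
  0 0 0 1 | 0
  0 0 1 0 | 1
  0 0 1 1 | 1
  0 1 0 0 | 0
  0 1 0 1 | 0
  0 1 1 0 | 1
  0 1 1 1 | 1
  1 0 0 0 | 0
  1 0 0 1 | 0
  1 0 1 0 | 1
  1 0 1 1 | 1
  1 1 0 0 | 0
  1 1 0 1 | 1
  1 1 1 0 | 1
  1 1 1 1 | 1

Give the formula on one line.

(((d & (b | ~d)) & (d & a)) | c)

  ~d = 1010101010101010
  (b | ~d) = 1010111110101111
  (d & (b | ~d)) = 0000010100000101
  (d & a) = 0000000001010101
  ((d & (b | ~d)) & (d & a)) = 0000000000000101
  (((d & (b | ~d)) & (d & a)) | c) = 0011001100110111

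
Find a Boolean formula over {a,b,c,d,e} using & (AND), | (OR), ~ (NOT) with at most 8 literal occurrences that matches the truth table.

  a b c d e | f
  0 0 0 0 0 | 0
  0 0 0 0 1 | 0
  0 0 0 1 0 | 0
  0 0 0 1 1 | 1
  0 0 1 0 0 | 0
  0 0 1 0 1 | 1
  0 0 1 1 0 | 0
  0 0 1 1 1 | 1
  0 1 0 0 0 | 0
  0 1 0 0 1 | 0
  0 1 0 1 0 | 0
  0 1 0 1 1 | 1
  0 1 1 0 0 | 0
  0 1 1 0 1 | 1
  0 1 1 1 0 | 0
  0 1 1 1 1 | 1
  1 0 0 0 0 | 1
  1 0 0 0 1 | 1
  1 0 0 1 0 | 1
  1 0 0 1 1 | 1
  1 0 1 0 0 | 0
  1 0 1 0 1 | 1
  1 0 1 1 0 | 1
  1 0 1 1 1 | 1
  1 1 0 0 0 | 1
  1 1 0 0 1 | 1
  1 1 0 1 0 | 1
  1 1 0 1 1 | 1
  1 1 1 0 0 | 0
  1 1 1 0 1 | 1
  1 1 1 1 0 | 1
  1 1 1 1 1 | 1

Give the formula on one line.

  ~c = 11110000111100001111000011110000
  (d | ~c) = 11110011111100111111001111110011
  (a & (d | ~c)) = 00000000000000001111001111110011
  (c | d) = 00111111001111110011111100111111
  ((c | d) & e) = 00010101000101010001010100010101
  ((a & (d | ~c)) | ((c | d) & e)) = 00010101000101011111011111110111

((a & (d | ~c)) | ((c | d) & e))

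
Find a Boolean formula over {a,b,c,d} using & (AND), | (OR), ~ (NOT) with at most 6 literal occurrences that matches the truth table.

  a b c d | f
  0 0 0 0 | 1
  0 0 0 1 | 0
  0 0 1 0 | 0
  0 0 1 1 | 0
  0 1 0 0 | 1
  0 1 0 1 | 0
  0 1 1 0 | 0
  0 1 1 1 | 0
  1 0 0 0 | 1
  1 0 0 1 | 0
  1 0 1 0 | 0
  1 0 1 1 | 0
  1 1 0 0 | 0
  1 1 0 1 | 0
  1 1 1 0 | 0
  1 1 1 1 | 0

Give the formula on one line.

((~d & ~c) & (~a | ~b))

  ~d = 1010101010101010
  ~c = 1100110011001100
  (~d & ~c) = 1000100010001000
  ~a = 1111111100000000
  ~b = 1111000011110000
  (~a | ~b) = 1111111111110000
  ((~d & ~c) & (~a | ~b)) = 1000100010000000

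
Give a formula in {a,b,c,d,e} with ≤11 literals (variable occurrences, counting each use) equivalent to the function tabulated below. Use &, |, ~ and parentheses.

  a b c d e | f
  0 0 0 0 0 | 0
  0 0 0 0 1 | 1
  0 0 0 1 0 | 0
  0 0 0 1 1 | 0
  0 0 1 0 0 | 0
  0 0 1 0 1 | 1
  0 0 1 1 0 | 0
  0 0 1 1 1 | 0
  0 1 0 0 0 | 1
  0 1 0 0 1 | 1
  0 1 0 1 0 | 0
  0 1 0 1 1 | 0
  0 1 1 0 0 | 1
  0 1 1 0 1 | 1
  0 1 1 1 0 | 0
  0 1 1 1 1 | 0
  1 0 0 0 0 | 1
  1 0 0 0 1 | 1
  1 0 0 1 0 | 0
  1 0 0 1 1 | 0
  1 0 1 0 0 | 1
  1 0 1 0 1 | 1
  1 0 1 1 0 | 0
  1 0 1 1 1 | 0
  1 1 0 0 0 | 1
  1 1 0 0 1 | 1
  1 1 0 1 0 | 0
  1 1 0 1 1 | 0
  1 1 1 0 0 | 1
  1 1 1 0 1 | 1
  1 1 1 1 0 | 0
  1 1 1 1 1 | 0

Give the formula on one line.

  ~d = 11001100110011001100110011001100
  ~a = 11111111111111110000000000000000
  ~e = 10101010101010101010101010101010
  (c | ~e) = 10101111101011111010111110101111
  (~a | (c | ~e)) = 11111111111111111010111110101111
  (b & (~a | (c | ~e))) = 00000000111111110000000010101111
  (~a & e) = 01010101010101010000000000000000
  ~b = 11111111000000001111111100000000
  ((~a & e) & ~b) = 01010101000000000000000000000000
  (a | ((~a & e) & ~b)) = 01010101000000001111111111111111
  ((b & (~a | (c | ~e))) | (a | ((~a & e) & ~b))) = 01010101111111111111111111111111
  (~d & ((b & (~a | (c | ~e))) | (a | ((~a & e) & ~b)))) = 01000100110011001100110011001100

(~d & ((b & (~a | (c | ~e))) | (a | ((~a & e) & ~b))))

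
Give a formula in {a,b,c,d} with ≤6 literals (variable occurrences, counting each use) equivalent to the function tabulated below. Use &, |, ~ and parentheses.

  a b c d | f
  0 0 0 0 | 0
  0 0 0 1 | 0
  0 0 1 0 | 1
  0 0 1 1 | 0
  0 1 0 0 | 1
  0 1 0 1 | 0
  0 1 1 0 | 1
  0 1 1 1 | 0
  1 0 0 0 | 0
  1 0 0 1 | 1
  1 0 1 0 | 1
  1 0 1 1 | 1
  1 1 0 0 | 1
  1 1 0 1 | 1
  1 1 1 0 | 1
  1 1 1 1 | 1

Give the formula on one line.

  ~d = 1010101010101010
  (~d | a) = 1010101011111111
  (a & d) = 0000000001010101
  (c | b) = 0011111100111111
  ((a & d) | (c | b)) = 0011111101111111
  ((~d | a) & ((a & d) | (c | b))) = 0010101001111111

((~d | a) & ((a & d) | (c | b)))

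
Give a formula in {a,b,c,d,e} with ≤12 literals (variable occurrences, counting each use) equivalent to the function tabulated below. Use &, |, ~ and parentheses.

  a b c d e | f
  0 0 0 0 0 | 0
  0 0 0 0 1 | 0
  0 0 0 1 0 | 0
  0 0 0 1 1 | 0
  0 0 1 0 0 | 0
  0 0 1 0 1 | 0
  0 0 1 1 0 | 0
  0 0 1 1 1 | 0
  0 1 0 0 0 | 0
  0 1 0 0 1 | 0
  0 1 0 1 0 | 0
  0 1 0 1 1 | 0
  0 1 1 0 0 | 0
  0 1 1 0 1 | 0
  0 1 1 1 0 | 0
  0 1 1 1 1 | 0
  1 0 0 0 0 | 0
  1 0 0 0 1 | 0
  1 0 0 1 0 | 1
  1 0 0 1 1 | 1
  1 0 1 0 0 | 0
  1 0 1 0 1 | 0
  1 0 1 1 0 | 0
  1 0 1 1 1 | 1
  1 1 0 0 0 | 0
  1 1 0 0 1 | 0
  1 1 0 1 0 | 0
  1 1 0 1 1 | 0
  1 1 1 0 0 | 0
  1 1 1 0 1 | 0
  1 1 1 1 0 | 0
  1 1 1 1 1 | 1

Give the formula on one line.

(((~a | d) & (c | ~b)) & ((~c & b) | ((e | ~c) & a)))

  ~a = 11111111111111110000000000000000
  (~a | d) = 11111111111111110011001100110011
  ~b = 11111111000000001111111100000000
  (c | ~b) = 11111111000011111111111100001111
  ((~a | d) & (c | ~b)) = 11111111000011110011001100000011
  ~c = 11110000111100001111000011110000
  (~c & b) = 00000000111100000000000011110000
  (e | ~c) = 11110101111101011111010111110101
  ((e | ~c) & a) = 00000000000000001111010111110101
  ((~c & b) | ((e | ~c) & a)) = 00000000111100001111010111110101
  (((~a | d) & (c | ~b)) & ((~c & b) | ((e | ~c) & a))) = 00000000000000000011000100000001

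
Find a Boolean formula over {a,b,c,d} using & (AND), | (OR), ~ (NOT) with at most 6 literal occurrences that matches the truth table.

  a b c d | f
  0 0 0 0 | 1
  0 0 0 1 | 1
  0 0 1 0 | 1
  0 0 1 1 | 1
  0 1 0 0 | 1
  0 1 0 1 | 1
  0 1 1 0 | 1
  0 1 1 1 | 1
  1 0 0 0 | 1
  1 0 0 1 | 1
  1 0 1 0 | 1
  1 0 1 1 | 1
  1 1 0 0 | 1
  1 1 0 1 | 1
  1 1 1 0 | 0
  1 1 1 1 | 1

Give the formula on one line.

  ~b = 1111000011110000
  (d | ~b) = 1111010111110101
  ~c = 1100110011001100
  ~a = 1111111100000000
  (~c | ~a) = 1111111111001100
  ((d | ~b) | (~c | ~a)) = 1111111111111101

((d | ~b) | (~c | ~a))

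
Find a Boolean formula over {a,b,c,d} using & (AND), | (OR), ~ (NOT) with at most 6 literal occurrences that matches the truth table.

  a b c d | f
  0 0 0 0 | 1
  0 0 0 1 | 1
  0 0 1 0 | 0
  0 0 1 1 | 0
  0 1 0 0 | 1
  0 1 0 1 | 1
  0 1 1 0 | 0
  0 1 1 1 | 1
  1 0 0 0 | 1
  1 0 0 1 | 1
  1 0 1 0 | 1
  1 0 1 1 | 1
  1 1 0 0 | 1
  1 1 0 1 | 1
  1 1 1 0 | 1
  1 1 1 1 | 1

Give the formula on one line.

  (d & b) = 0000010100000101
  ~c = 1100110011001100
  (~c | a) = 1100110011111111
  ((d & b) | (~c | a)) = 1100110111111111

((d & b) | (~c | a))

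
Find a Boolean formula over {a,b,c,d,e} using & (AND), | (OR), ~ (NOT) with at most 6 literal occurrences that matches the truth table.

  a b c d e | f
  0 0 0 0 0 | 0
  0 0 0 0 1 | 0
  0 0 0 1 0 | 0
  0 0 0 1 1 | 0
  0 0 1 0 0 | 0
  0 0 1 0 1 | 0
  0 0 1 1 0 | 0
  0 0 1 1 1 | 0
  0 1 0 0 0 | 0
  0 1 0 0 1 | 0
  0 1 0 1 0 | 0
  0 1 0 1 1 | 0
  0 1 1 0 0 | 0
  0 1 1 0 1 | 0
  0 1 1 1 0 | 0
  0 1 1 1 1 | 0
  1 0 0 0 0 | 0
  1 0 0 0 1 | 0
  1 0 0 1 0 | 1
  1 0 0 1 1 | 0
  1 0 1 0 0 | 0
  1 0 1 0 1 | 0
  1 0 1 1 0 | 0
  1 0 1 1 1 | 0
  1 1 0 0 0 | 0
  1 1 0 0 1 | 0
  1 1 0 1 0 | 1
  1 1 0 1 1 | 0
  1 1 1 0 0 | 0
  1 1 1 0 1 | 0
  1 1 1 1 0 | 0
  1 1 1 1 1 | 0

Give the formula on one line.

((~c & (d & a)) & ~e)

  ~c = 11110000111100001111000011110000
  (d & a) = 00000000000000000011001100110011
  (~c & (d & a)) = 00000000000000000011000000110000
  ~e = 10101010101010101010101010101010
  ((~c & (d & a)) & ~e) = 00000000000000000010000000100000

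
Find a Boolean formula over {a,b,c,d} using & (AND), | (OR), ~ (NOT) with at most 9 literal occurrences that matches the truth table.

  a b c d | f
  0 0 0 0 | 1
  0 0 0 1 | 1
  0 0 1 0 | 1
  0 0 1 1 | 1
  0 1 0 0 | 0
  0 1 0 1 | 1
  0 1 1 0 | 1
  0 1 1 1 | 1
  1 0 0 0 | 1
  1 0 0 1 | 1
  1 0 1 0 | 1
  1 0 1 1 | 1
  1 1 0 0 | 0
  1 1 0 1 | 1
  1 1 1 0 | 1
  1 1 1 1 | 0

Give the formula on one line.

  ~c = 1100110011001100
  (~c & b) = 0000110000001100
  (b & d) = 0000010100000101
  ((~c & b) & (b & d)) = 0000010000000100
  ~d = 1010101010101010
  (~d | ~c) = 1110111011101110
  ~a = 1111111100000000
  ((~d | ~c) | ~a) = 1111111111101110
  (c & ((~d | ~c) | ~a)) = 0011001100100010
  ~b = 1111000011110000
  ((c & ((~d | ~c) | ~a)) | ~b) = 1111001111110010
  (((~c & b) & (b & d)) | ((c & ((~d | ~c) | ~a)) | ~b)) = 1111011111110110

(((~c & b) & (b & d)) | ((c & ((~d | ~c) | ~a)) | ~b))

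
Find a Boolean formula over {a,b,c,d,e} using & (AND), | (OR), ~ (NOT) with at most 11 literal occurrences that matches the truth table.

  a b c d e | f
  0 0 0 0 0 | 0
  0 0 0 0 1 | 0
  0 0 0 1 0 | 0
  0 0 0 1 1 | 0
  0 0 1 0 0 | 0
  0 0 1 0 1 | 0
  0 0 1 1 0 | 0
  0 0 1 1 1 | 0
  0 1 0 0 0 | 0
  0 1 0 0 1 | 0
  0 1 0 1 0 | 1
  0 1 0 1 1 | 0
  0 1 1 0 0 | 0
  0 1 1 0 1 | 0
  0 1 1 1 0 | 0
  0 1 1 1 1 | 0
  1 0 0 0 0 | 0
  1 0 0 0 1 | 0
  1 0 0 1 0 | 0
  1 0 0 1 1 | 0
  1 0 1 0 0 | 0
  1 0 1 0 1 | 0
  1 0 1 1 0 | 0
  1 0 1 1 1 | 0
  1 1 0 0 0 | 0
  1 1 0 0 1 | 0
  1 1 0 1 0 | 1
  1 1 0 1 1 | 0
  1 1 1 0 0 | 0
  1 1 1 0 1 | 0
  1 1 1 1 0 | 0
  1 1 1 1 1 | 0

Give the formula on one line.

  ~b = 11111111000000001111111100000000
  (~b & d) = 00110011000000000011001100000000
  ~e = 10101010101010101010101010101010
  ((~b & d) | ~e) = 10111011101010101011101110101010
  (b & ((~b & d) | ~e)) = 00000000101010100000000010101010
  ~c = 11110000111100001111000011110000
  (~c & d) = 00110000001100000011000000110000
  (e & b) = 00000000010101010000000001010101
  ((~c & d) | (e & b)) = 00110000011101010011000001110101
  ((b & ((~b & d) | ~e)) & ((~c & d) | (e & b))) = 00000000001000000000000000100000

((b & ((~b & d) | ~e)) & ((~c & d) | (e & b)))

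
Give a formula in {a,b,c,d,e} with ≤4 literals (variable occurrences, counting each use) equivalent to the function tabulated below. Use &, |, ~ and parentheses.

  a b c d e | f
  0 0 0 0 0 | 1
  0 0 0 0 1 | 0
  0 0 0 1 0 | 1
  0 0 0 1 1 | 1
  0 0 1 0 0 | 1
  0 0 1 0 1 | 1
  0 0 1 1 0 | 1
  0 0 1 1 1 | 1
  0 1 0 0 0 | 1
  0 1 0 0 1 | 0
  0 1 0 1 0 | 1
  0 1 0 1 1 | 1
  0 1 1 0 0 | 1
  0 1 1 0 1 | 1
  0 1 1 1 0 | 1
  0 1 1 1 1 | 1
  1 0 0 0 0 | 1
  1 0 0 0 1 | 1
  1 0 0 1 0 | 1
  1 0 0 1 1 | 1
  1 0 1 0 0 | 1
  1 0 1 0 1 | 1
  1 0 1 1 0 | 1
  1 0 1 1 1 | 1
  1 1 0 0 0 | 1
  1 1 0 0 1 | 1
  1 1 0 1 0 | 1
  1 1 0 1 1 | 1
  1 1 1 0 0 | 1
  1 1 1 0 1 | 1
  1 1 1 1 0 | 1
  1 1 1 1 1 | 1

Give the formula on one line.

(((~e | c) | d) | a)

  ~e = 10101010101010101010101010101010
  (~e | c) = 10101111101011111010111110101111
  ((~e | c) | d) = 10111111101111111011111110111111
  (((~e | c) | d) | a) = 10111111101111111111111111111111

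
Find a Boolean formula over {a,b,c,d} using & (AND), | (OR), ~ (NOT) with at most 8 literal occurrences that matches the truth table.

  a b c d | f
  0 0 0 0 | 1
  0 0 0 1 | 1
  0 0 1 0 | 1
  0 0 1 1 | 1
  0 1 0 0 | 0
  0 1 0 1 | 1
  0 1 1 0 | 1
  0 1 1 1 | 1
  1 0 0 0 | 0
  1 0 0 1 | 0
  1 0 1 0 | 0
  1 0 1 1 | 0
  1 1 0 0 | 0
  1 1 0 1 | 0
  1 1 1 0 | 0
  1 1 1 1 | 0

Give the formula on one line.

  ~b = 1111000011110000
  (a | ~b) = 1111000011111111
  (d & (a | ~b)) = 0101000001010101
  (~b | (d & (a | ~b))) = 1111000011110101
  (d | c) = 0111011101110111
  ((~b | (d & (a | ~b))) | (d | c)) = 1111011111110111
  ~a = 1111111100000000
  (((~b | (d & (a | ~b))) | (d | c)) & ~a) = 1111011100000000

(((~b | (d & (a | ~b))) | (d | c)) & ~a)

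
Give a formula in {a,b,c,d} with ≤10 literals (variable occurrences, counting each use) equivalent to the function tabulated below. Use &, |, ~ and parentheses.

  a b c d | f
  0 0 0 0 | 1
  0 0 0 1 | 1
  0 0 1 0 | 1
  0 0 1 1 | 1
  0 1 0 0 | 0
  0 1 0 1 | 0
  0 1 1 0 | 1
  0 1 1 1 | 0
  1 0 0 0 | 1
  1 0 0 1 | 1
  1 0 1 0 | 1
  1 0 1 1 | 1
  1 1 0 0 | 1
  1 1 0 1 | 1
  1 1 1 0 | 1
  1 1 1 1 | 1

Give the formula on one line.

((((~b | c) & ~d) | (~b & (d | c))) | a)

  ~b = 1111000011110000
  (~b | c) = 1111001111110011
  ~d = 1010101010101010
  ((~b | c) & ~d) = 1010001010100010
  (d | c) = 0111011101110111
  (~b & (d | c)) = 0111000001110000
  (((~b | c) & ~d) | (~b & (d | c))) = 1111001011110010
  ((((~b | c) & ~d) | (~b & (d | c))) | a) = 1111001011111111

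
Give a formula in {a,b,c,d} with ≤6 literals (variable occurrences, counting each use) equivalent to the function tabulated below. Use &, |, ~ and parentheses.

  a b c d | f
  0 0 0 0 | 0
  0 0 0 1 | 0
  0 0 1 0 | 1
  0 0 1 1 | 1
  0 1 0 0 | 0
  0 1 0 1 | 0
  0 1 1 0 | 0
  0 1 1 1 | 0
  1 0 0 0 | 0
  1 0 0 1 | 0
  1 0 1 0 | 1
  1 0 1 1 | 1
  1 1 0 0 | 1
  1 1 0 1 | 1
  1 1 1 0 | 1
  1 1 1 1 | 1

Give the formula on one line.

((c & (a | (~a & ~b))) | (b & a))

  ~a = 1111111100000000
  ~b = 1111000011110000
  (~a & ~b) = 1111000000000000
  (a | (~a & ~b)) = 1111000011111111
  (c & (a | (~a & ~b))) = 0011000000110011
  (b & a) = 0000000000001111
  ((c & (a | (~a & ~b))) | (b & a)) = 0011000000111111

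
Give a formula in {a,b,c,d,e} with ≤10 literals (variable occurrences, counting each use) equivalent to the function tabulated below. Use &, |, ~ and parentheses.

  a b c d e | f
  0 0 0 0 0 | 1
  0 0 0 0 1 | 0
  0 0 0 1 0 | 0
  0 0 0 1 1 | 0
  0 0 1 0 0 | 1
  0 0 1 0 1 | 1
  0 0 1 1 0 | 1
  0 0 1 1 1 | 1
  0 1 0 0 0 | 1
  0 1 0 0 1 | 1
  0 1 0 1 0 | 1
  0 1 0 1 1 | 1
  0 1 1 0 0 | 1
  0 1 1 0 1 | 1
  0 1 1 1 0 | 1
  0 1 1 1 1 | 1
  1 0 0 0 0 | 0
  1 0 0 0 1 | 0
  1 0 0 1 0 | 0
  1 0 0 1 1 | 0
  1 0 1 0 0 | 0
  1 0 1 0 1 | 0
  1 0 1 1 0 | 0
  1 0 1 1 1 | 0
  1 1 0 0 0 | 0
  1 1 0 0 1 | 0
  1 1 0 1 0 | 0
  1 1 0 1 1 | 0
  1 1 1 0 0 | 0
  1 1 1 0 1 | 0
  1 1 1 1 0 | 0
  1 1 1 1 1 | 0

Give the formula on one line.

((~a & ((b | c) | ~d)) & (c | (~e | (b & (e | c)))))

  ~a = 11111111111111110000000000000000
  (b | c) = 00001111111111110000111111111111
  ~d = 11001100110011001100110011001100
  ((b | c) | ~d) = 11001111111111111100111111111111
  (~a & ((b | c) | ~d)) = 11001111111111110000000000000000
  ~e = 10101010101010101010101010101010
  (e | c) = 01011111010111110101111101011111
  (b & (e | c)) = 00000000010111110000000001011111
  (~e | (b & (e | c))) = 10101010111111111010101011111111
  (c | (~e | (b & (e | c)))) = 10101111111111111010111111111111
  ((~a & ((b | c) | ~d)) & (c | (~e | (b & (e | c))))) = 10001111111111110000000000000000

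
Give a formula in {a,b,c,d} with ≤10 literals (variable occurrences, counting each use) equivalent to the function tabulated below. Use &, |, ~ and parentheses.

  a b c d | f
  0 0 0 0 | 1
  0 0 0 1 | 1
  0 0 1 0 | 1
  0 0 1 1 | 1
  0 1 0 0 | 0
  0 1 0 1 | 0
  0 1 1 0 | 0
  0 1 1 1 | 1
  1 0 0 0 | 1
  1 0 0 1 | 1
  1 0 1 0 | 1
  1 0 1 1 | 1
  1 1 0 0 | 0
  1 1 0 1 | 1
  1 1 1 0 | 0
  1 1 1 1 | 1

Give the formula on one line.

  ~b = 1111000011110000
  (a | c) = 0011001111111111
  (~b | (a | c)) = 1111001111111111
  ~d = 1010101010101010
  (~b | ~d) = 1111101011111010
  ~c = 1100110011001100
  (~c & d) = 0100010001000100
  (~b | (~c & d)) = 1111010011110100
  ((~b | ~d) & (~b | (~c & d))) = 1111000011110000
  (((~b | ~d) & (~b | (~c & d))) | d) = 1111010111110101
  ((~b | (a | c)) & (((~b | ~d) & (~b | (~c & d))) | d)) = 1111000111110101

((~b | (a | c)) & (((~b | ~d) & (~b | (~c & d))) | d))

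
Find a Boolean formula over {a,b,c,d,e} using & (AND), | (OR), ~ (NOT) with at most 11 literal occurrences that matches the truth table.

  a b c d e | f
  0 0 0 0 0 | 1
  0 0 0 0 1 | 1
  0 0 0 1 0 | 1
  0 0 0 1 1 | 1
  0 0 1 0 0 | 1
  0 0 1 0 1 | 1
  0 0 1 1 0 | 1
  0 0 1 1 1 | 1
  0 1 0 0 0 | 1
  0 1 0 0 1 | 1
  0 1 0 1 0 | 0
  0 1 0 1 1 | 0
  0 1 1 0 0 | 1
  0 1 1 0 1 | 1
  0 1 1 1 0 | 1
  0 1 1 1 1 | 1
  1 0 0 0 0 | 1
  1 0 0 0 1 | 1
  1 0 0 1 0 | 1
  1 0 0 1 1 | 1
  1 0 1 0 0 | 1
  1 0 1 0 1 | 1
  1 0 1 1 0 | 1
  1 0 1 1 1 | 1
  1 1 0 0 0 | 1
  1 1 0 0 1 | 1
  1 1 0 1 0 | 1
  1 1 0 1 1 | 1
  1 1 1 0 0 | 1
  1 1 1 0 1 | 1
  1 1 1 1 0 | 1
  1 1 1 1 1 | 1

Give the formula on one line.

((c | (~b | ~d)) | ((c | (d | e)) & (~d | a)))

  ~b = 11111111000000001111111100000000
  ~d = 11001100110011001100110011001100
  (~b | ~d) = 11111111110011001111111111001100
  (c | (~b | ~d)) = 11111111110011111111111111001111
  (d | e) = 01110111011101110111011101110111
  (c | (d | e)) = 01111111011111110111111101111111
  (~d | a) = 11001100110011001111111111111111
  ((c | (d | e)) & (~d | a)) = 01001100010011000111111101111111
  ((c | (~b | ~d)) | ((c | (d | e)) & (~d | a))) = 11111111110011111111111111111111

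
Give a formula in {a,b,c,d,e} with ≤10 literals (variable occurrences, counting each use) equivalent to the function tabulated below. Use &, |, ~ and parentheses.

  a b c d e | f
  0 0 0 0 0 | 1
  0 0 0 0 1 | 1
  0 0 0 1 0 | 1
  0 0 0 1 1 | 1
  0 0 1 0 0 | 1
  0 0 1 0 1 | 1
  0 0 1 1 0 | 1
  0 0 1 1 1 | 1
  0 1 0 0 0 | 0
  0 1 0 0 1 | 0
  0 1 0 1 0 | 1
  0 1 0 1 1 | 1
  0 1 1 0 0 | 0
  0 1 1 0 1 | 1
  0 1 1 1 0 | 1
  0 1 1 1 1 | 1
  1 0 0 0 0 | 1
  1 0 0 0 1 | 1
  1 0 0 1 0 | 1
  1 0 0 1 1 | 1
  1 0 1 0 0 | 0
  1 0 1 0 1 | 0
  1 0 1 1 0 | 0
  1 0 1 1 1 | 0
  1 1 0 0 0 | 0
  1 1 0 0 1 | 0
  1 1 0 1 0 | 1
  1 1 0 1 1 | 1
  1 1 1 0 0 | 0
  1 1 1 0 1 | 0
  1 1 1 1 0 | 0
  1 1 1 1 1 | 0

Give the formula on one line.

((~c | ~a) & ((d | (c & ((e | ~d) & (d | e)))) | ~b))

  ~c = 11110000111100001111000011110000
  ~a = 11111111111111110000000000000000
  (~c | ~a) = 11111111111111111111000011110000
  ~d = 11001100110011001100110011001100
  (e | ~d) = 11011101110111011101110111011101
  (d | e) = 01110111011101110111011101110111
  ((e | ~d) & (d | e)) = 01010101010101010101010101010101
  (c & ((e | ~d) & (d | e))) = 00000101000001010000010100000101
  (d | (c & ((e | ~d) & (d | e)))) = 00110111001101110011011100110111
  ~b = 11111111000000001111111100000000
  ((d | (c & ((e | ~d) & (d | e)))) | ~b) = 11111111001101111111111100110111
  ((~c | ~a) & ((d | (c & ((e | ~d) & (d | e)))) | ~b)) = 11111111001101111111000000110000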